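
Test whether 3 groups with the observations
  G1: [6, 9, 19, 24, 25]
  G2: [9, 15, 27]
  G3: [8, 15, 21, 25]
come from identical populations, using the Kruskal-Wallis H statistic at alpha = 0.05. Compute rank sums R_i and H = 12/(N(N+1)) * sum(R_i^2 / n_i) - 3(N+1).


Step 1: Combine all N = 12 observations and assign midranks.
sorted (value, group, rank): (6,G1,1), (8,G3,2), (9,G1,3.5), (9,G2,3.5), (15,G2,5.5), (15,G3,5.5), (19,G1,7), (21,G3,8), (24,G1,9), (25,G1,10.5), (25,G3,10.5), (27,G2,12)
Step 2: Sum ranks within each group.
R_1 = 31 (n_1 = 5)
R_2 = 21 (n_2 = 3)
R_3 = 26 (n_3 = 4)
Step 3: H = 12/(N(N+1)) * sum(R_i^2/n_i) - 3(N+1)
     = 12/(12*13) * (31^2/5 + 21^2/3 + 26^2/4) - 3*13
     = 0.076923 * 508.2 - 39
     = 0.092308.
Step 4: Ties present; correction factor C = 1 - 18/(12^3 - 12) = 0.989510. Corrected H = 0.092308 / 0.989510 = 0.093286.
Step 5: Under H0, H ~ chi^2(2); p-value = 0.954428.
Step 6: alpha = 0.05. fail to reject H0.

H = 0.0933, df = 2, p = 0.954428, fail to reject H0.


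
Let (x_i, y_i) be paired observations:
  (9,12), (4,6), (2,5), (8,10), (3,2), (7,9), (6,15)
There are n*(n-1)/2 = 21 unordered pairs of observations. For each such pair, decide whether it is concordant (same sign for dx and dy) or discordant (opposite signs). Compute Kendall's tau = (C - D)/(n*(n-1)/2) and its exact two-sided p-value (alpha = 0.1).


Step 1: Enumerate the 21 unordered pairs (i,j) with i<j and classify each by sign(x_j-x_i) * sign(y_j-y_i).
  (1,2):dx=-5,dy=-6->C; (1,3):dx=-7,dy=-7->C; (1,4):dx=-1,dy=-2->C; (1,5):dx=-6,dy=-10->C
  (1,6):dx=-2,dy=-3->C; (1,7):dx=-3,dy=+3->D; (2,3):dx=-2,dy=-1->C; (2,4):dx=+4,dy=+4->C
  (2,5):dx=-1,dy=-4->C; (2,6):dx=+3,dy=+3->C; (2,7):dx=+2,dy=+9->C; (3,4):dx=+6,dy=+5->C
  (3,5):dx=+1,dy=-3->D; (3,6):dx=+5,dy=+4->C; (3,7):dx=+4,dy=+10->C; (4,5):dx=-5,dy=-8->C
  (4,6):dx=-1,dy=-1->C; (4,7):dx=-2,dy=+5->D; (5,6):dx=+4,dy=+7->C; (5,7):dx=+3,dy=+13->C
  (6,7):dx=-1,dy=+6->D
Step 2: C = 17, D = 4, total pairs = 21.
Step 3: tau = (C - D)/(n(n-1)/2) = (17 - 4)/21 = 0.619048.
Step 4: Exact two-sided p-value (enumerate n! = 5040 permutations of y under H0): p = 0.069048.
Step 5: alpha = 0.1. reject H0.

tau_b = 0.6190 (C=17, D=4), p = 0.069048, reject H0.


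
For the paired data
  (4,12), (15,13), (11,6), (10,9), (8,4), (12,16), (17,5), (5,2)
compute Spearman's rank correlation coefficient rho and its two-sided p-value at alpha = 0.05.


Step 1: Rank x and y separately (midranks; no ties here).
rank(x): 4->1, 15->7, 11->5, 10->4, 8->3, 12->6, 17->8, 5->2
rank(y): 12->6, 13->7, 6->4, 9->5, 4->2, 16->8, 5->3, 2->1
Step 2: d_i = R_x(i) - R_y(i); compute d_i^2.
  (1-6)^2=25, (7-7)^2=0, (5-4)^2=1, (4-5)^2=1, (3-2)^2=1, (6-8)^2=4, (8-3)^2=25, (2-1)^2=1
sum(d^2) = 58.
Step 3: rho = 1 - 6*58 / (8*(8^2 - 1)) = 1 - 348/504 = 0.309524.
Step 4: Under H0, t = rho * sqrt((n-2)/(1-rho^2)) = 0.7973 ~ t(6).
Step 5: Two-sided p-value from the t-distribution with 6 df = 0.455645.
Step 6: alpha = 0.05. fail to reject H0.

rho = 0.3095, p = 0.455645, fail to reject H0 at alpha = 0.05.


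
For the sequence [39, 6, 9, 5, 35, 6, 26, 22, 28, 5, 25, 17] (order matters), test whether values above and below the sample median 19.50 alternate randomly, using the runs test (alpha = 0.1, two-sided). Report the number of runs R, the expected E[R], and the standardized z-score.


Step 1: Compute median = 19.50; label A = above, B = below.
Labels in order: ABBBABAAABAB  (n_A = 6, n_B = 6)
Step 2: Count runs R = 8.
Step 3: Under H0 (random ordering), E[R] = 2*n_A*n_B/(n_A+n_B) + 1 = 2*6*6/12 + 1 = 7.0000.
        Var[R] = 2*n_A*n_B*(2*n_A*n_B - n_A - n_B) / ((n_A+n_B)^2 * (n_A+n_B-1)) = 4320/1584 = 2.7273.
        SD[R] = 1.6514.
Step 4: Continuity-corrected z = (R - 0.5 - E[R]) / SD[R] = (8 - 0.5 - 7.0000) / 1.6514 = 0.3028.
Step 5: Two-sided p-value via normal approximation = 2*(1 - Phi(|z|)) = 0.762069.
Step 6: alpha = 0.1. fail to reject H0.

R = 8, z = 0.3028, p = 0.762069, fail to reject H0.


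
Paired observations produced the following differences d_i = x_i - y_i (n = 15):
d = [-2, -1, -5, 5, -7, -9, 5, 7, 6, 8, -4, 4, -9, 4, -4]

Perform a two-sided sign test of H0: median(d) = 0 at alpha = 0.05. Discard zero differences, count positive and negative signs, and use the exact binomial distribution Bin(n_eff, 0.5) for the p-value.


Step 1: Discard zero differences. Original n = 15; n_eff = number of nonzero differences = 15.
Nonzero differences (with sign): -2, -1, -5, +5, -7, -9, +5, +7, +6, +8, -4, +4, -9, +4, -4
Step 2: Count signs: positive = 7, negative = 8.
Step 3: Under H0: P(positive) = 0.5, so the number of positives S ~ Bin(15, 0.5).
Step 4: Two-sided exact p-value = sum of Bin(15,0.5) probabilities at or below the observed probability = 1.000000.
Step 5: alpha = 0.05. fail to reject H0.

n_eff = 15, pos = 7, neg = 8, p = 1.000000, fail to reject H0.


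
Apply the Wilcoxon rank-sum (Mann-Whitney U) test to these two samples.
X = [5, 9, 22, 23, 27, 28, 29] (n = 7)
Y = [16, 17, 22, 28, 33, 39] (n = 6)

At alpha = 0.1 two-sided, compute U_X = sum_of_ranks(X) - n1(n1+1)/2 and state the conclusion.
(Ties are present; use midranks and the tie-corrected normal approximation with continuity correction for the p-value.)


Step 1: Combine and sort all 13 observations; assign midranks.
sorted (value, group): (5,X), (9,X), (16,Y), (17,Y), (22,X), (22,Y), (23,X), (27,X), (28,X), (28,Y), (29,X), (33,Y), (39,Y)
ranks: 5->1, 9->2, 16->3, 17->4, 22->5.5, 22->5.5, 23->7, 27->8, 28->9.5, 28->9.5, 29->11, 33->12, 39->13
Step 2: Rank sum for X: R1 = 1 + 2 + 5.5 + 7 + 8 + 9.5 + 11 = 44.
Step 3: U_X = R1 - n1(n1+1)/2 = 44 - 7*8/2 = 44 - 28 = 16.
       U_Y = n1*n2 - U_X = 42 - 16 = 26.
Step 4: Ties are present, so use the tie-corrected normal approximation (with continuity correction) for the p-value.
Step 5: p-value = 0.519167; compare to alpha = 0.1. fail to reject H0.

U_X = 16, p = 0.519167, fail to reject H0 at alpha = 0.1.


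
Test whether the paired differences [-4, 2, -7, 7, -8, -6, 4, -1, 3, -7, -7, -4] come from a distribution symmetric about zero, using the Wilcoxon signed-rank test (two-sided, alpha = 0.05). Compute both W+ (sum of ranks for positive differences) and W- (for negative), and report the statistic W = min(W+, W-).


Step 1: Drop any zero differences (none here) and take |d_i|.
|d| = [4, 2, 7, 7, 8, 6, 4, 1, 3, 7, 7, 4]
Step 2: Midrank |d_i| (ties get averaged ranks).
ranks: |4|->5, |2|->2, |7|->9.5, |7|->9.5, |8|->12, |6|->7, |4|->5, |1|->1, |3|->3, |7|->9.5, |7|->9.5, |4|->5
Step 3: Attach original signs; sum ranks with positive sign and with negative sign.
W+ = 2 + 9.5 + 5 + 3 = 19.5
W- = 5 + 9.5 + 12 + 7 + 1 + 9.5 + 9.5 + 5 = 58.5
(Check: W+ + W- = 78 should equal n(n+1)/2 = 78.)
Step 4: Test statistic W = min(W+, W-) = 19.5.
Step 5: Ties in |d|, so use the tie-corrected normal approximation.
        E[W] = n(n+1)/4 = 12*13/4 = 39.
        Tie groups: |d|=4 (t=3), |d|=7 (t=4); sum(t^3 - t) = 84.
        Var[W] = n(n+1)(2n+1)/24 - sum(t^3-t)/48 = 3900/24 - 84/48 = 160.75.
        z = (W - E[W]) / sqrt(Var[W]) = (19.5 - 39) / 12.6787 = -1.5380.
        Two-sided p = 2*Phi(z) = 0.124046.
Step 6: alpha = 0.05. fail to reject H0.

W+ = 19.5, W- = 58.5, W = min = 19.5, p = 0.124046, fail to reject H0.


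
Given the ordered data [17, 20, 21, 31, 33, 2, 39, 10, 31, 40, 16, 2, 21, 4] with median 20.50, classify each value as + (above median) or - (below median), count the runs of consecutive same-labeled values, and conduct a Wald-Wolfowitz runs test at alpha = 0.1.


Step 1: Compute median = 20.50; label A = above, B = below.
Labels in order: BBAAABABAABBAB  (n_A = 7, n_B = 7)
Step 2: Count runs R = 9.
Step 3: Under H0 (random ordering), E[R] = 2*n_A*n_B/(n_A+n_B) + 1 = 2*7*7/14 + 1 = 8.0000.
        Var[R] = 2*n_A*n_B*(2*n_A*n_B - n_A - n_B) / ((n_A+n_B)^2 * (n_A+n_B-1)) = 8232/2548 = 3.2308.
        SD[R] = 1.7974.
Step 4: Continuity-corrected z = (R - 0.5 - E[R]) / SD[R] = (9 - 0.5 - 8.0000) / 1.7974 = 0.2782.
Step 5: Two-sided p-value via normal approximation = 2*(1 - Phi(|z|)) = 0.780879.
Step 6: alpha = 0.1. fail to reject H0.

R = 9, z = 0.2782, p = 0.780879, fail to reject H0.


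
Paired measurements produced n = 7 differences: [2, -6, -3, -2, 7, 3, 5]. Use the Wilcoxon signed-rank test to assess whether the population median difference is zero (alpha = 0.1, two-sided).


Step 1: Drop any zero differences (none here) and take |d_i|.
|d| = [2, 6, 3, 2, 7, 3, 5]
Step 2: Midrank |d_i| (ties get averaged ranks).
ranks: |2|->1.5, |6|->6, |3|->3.5, |2|->1.5, |7|->7, |3|->3.5, |5|->5
Step 3: Attach original signs; sum ranks with positive sign and with negative sign.
W+ = 1.5 + 7 + 3.5 + 5 = 17
W- = 6 + 3.5 + 1.5 = 11
(Check: W+ + W- = 28 should equal n(n+1)/2 = 28.)
Step 4: Test statistic W = min(W+, W-) = 11.
Step 5: Ties in |d|, so use the tie-corrected normal approximation.
        E[W] = n(n+1)/4 = 7*8/4 = 14.
        Tie groups: |d|=2 (t=2), |d|=3 (t=2); sum(t^3 - t) = 12.
        Var[W] = n(n+1)(2n+1)/24 - sum(t^3-t)/48 = 840/24 - 12/48 = 34.75.
        z = (W - E[W]) / sqrt(Var[W]) = (11 - 14) / 5.8949 = -0.5089.
        Two-sided p = 2*Phi(z) = 0.610813.
Step 6: alpha = 0.1. fail to reject H0.

W+ = 17, W- = 11, W = min = 11, p = 0.610813, fail to reject H0.


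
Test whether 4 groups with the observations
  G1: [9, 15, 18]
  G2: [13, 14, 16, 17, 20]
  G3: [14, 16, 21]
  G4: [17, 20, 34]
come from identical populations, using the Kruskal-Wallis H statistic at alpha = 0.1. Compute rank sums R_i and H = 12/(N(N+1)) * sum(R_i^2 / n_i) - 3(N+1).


Step 1: Combine all N = 14 observations and assign midranks.
sorted (value, group, rank): (9,G1,1), (13,G2,2), (14,G2,3.5), (14,G3,3.5), (15,G1,5), (16,G2,6.5), (16,G3,6.5), (17,G2,8.5), (17,G4,8.5), (18,G1,10), (20,G2,11.5), (20,G4,11.5), (21,G3,13), (34,G4,14)
Step 2: Sum ranks within each group.
R_1 = 16 (n_1 = 3)
R_2 = 32 (n_2 = 5)
R_3 = 23 (n_3 = 3)
R_4 = 34 (n_4 = 3)
Step 3: H = 12/(N(N+1)) * sum(R_i^2/n_i) - 3(N+1)
     = 12/(14*15) * (16^2/3 + 32^2/5 + 23^2/3 + 34^2/3) - 3*15
     = 0.057143 * 851.8 - 45
     = 3.674286.
Step 4: Ties present; correction factor C = 1 - 24/(14^3 - 14) = 0.991209. Corrected H = 3.674286 / 0.991209 = 3.706874.
Step 5: Under H0, H ~ chi^2(3); p-value = 0.294906.
Step 6: alpha = 0.1. fail to reject H0.

H = 3.7069, df = 3, p = 0.294906, fail to reject H0.


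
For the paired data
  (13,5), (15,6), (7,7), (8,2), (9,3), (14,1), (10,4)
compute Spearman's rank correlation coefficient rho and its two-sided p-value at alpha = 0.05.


Step 1: Rank x and y separately (midranks; no ties here).
rank(x): 13->5, 15->7, 7->1, 8->2, 9->3, 14->6, 10->4
rank(y): 5->5, 6->6, 7->7, 2->2, 3->3, 1->1, 4->4
Step 2: d_i = R_x(i) - R_y(i); compute d_i^2.
  (5-5)^2=0, (7-6)^2=1, (1-7)^2=36, (2-2)^2=0, (3-3)^2=0, (6-1)^2=25, (4-4)^2=0
sum(d^2) = 62.
Step 3: rho = 1 - 6*62 / (7*(7^2 - 1)) = 1 - 372/336 = -0.107143.
Step 4: Under H0, t = rho * sqrt((n-2)/(1-rho^2)) = -0.2410 ~ t(5).
Step 5: Two-sided p-value from the t-distribution with 5 df = 0.819151.
Step 6: alpha = 0.05. fail to reject H0.

rho = -0.1071, p = 0.819151, fail to reject H0 at alpha = 0.05.


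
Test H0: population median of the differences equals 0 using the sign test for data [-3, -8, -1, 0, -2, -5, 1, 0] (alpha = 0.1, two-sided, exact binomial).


Step 1: Discard zero differences. Original n = 8; n_eff = number of nonzero differences = 6.
Nonzero differences (with sign): -3, -8, -1, -2, -5, +1
Step 2: Count signs: positive = 1, negative = 5.
Step 3: Under H0: P(positive) = 0.5, so the number of positives S ~ Bin(6, 0.5).
Step 4: Two-sided exact p-value = sum of Bin(6,0.5) probabilities at or below the observed probability = 0.218750.
Step 5: alpha = 0.1. fail to reject H0.

n_eff = 6, pos = 1, neg = 5, p = 0.218750, fail to reject H0.


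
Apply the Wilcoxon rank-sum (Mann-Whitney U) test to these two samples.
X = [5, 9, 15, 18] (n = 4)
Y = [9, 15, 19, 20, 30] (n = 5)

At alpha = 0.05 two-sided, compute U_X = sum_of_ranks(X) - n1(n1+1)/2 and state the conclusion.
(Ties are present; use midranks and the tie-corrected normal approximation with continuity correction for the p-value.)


Step 1: Combine and sort all 9 observations; assign midranks.
sorted (value, group): (5,X), (9,X), (9,Y), (15,X), (15,Y), (18,X), (19,Y), (20,Y), (30,Y)
ranks: 5->1, 9->2.5, 9->2.5, 15->4.5, 15->4.5, 18->6, 19->7, 20->8, 30->9
Step 2: Rank sum for X: R1 = 1 + 2.5 + 4.5 + 6 = 14.
Step 3: U_X = R1 - n1(n1+1)/2 = 14 - 4*5/2 = 14 - 10 = 4.
       U_Y = n1*n2 - U_X = 20 - 4 = 16.
Step 4: Ties are present, so use the tie-corrected normal approximation (with continuity correction) for the p-value.
Step 5: p-value = 0.174277; compare to alpha = 0.05. fail to reject H0.

U_X = 4, p = 0.174277, fail to reject H0 at alpha = 0.05.


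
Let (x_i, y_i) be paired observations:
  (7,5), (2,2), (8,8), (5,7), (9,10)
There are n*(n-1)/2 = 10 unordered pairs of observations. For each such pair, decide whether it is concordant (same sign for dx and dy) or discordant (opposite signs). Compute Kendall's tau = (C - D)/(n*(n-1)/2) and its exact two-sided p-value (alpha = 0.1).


Step 1: Enumerate the 10 unordered pairs (i,j) with i<j and classify each by sign(x_j-x_i) * sign(y_j-y_i).
  (1,2):dx=-5,dy=-3->C; (1,3):dx=+1,dy=+3->C; (1,4):dx=-2,dy=+2->D; (1,5):dx=+2,dy=+5->C
  (2,3):dx=+6,dy=+6->C; (2,4):dx=+3,dy=+5->C; (2,5):dx=+7,dy=+8->C; (3,4):dx=-3,dy=-1->C
  (3,5):dx=+1,dy=+2->C; (4,5):dx=+4,dy=+3->C
Step 2: C = 9, D = 1, total pairs = 10.
Step 3: tau = (C - D)/(n(n-1)/2) = (9 - 1)/10 = 0.800000.
Step 4: Exact two-sided p-value (enumerate n! = 120 permutations of y under H0): p = 0.083333.
Step 5: alpha = 0.1. reject H0.

tau_b = 0.8000 (C=9, D=1), p = 0.083333, reject H0.


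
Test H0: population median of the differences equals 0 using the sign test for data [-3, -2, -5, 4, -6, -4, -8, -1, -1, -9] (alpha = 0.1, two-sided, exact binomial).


Step 1: Discard zero differences. Original n = 10; n_eff = number of nonzero differences = 10.
Nonzero differences (with sign): -3, -2, -5, +4, -6, -4, -8, -1, -1, -9
Step 2: Count signs: positive = 1, negative = 9.
Step 3: Under H0: P(positive) = 0.5, so the number of positives S ~ Bin(10, 0.5).
Step 4: Two-sided exact p-value = sum of Bin(10,0.5) probabilities at or below the observed probability = 0.021484.
Step 5: alpha = 0.1. reject H0.

n_eff = 10, pos = 1, neg = 9, p = 0.021484, reject H0.


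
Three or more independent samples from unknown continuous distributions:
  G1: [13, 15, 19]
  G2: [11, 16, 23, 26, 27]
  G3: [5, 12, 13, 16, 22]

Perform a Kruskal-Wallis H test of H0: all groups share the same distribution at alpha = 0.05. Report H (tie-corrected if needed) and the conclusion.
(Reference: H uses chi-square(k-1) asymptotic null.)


Step 1: Combine all N = 13 observations and assign midranks.
sorted (value, group, rank): (5,G3,1), (11,G2,2), (12,G3,3), (13,G1,4.5), (13,G3,4.5), (15,G1,6), (16,G2,7.5), (16,G3,7.5), (19,G1,9), (22,G3,10), (23,G2,11), (26,G2,12), (27,G2,13)
Step 2: Sum ranks within each group.
R_1 = 19.5 (n_1 = 3)
R_2 = 45.5 (n_2 = 5)
R_3 = 26 (n_3 = 5)
Step 3: H = 12/(N(N+1)) * sum(R_i^2/n_i) - 3(N+1)
     = 12/(13*14) * (19.5^2/3 + 45.5^2/5 + 26^2/5) - 3*14
     = 0.065934 * 676 - 42
     = 2.571429.
Step 4: Ties present; correction factor C = 1 - 12/(13^3 - 13) = 0.994505. Corrected H = 2.571429 / 0.994505 = 2.585635.
Step 5: Under H0, H ~ chi^2(2); p-value = 0.274496.
Step 6: alpha = 0.05. fail to reject H0.

H = 2.5856, df = 2, p = 0.274496, fail to reject H0.


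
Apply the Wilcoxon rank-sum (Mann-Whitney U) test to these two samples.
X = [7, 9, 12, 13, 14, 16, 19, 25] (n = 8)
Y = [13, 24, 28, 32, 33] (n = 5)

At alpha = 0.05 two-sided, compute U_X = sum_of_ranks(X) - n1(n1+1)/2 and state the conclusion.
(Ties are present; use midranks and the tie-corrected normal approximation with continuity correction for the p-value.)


Step 1: Combine and sort all 13 observations; assign midranks.
sorted (value, group): (7,X), (9,X), (12,X), (13,X), (13,Y), (14,X), (16,X), (19,X), (24,Y), (25,X), (28,Y), (32,Y), (33,Y)
ranks: 7->1, 9->2, 12->3, 13->4.5, 13->4.5, 14->6, 16->7, 19->8, 24->9, 25->10, 28->11, 32->12, 33->13
Step 2: Rank sum for X: R1 = 1 + 2 + 3 + 4.5 + 6 + 7 + 8 + 10 = 41.5.
Step 3: U_X = R1 - n1(n1+1)/2 = 41.5 - 8*9/2 = 41.5 - 36 = 5.5.
       U_Y = n1*n2 - U_X = 40 - 5.5 = 34.5.
Step 4: Ties are present, so use the tie-corrected normal approximation (with continuity correction) for the p-value.
Step 5: p-value = 0.040149; compare to alpha = 0.05. reject H0.

U_X = 5.5, p = 0.040149, reject H0 at alpha = 0.05.


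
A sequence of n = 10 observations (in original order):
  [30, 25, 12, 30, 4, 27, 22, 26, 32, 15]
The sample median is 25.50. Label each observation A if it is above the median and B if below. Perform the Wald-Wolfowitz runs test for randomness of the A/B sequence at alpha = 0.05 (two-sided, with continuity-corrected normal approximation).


Step 1: Compute median = 25.50; label A = above, B = below.
Labels in order: ABBABABAAB  (n_A = 5, n_B = 5)
Step 2: Count runs R = 8.
Step 3: Under H0 (random ordering), E[R] = 2*n_A*n_B/(n_A+n_B) + 1 = 2*5*5/10 + 1 = 6.0000.
        Var[R] = 2*n_A*n_B*(2*n_A*n_B - n_A - n_B) / ((n_A+n_B)^2 * (n_A+n_B-1)) = 2000/900 = 2.2222.
        SD[R] = 1.4907.
Step 4: Continuity-corrected z = (R - 0.5 - E[R]) / SD[R] = (8 - 0.5 - 6.0000) / 1.4907 = 1.0062.
Step 5: Two-sided p-value via normal approximation = 2*(1 - Phi(|z|)) = 0.314305.
Step 6: alpha = 0.05. fail to reject H0.

R = 8, z = 1.0062, p = 0.314305, fail to reject H0.


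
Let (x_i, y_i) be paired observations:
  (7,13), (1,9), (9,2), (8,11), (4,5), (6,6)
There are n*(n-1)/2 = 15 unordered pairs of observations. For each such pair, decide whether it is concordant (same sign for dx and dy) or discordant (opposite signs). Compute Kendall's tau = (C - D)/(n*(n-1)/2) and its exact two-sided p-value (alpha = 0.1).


Step 1: Enumerate the 15 unordered pairs (i,j) with i<j and classify each by sign(x_j-x_i) * sign(y_j-y_i).
  (1,2):dx=-6,dy=-4->C; (1,3):dx=+2,dy=-11->D; (1,4):dx=+1,dy=-2->D; (1,5):dx=-3,dy=-8->C
  (1,6):dx=-1,dy=-7->C; (2,3):dx=+8,dy=-7->D; (2,4):dx=+7,dy=+2->C; (2,5):dx=+3,dy=-4->D
  (2,6):dx=+5,dy=-3->D; (3,4):dx=-1,dy=+9->D; (3,5):dx=-5,dy=+3->D; (3,6):dx=-3,dy=+4->D
  (4,5):dx=-4,dy=-6->C; (4,6):dx=-2,dy=-5->C; (5,6):dx=+2,dy=+1->C
Step 2: C = 7, D = 8, total pairs = 15.
Step 3: tau = (C - D)/(n(n-1)/2) = (7 - 8)/15 = -0.066667.
Step 4: Exact two-sided p-value (enumerate n! = 720 permutations of y under H0): p = 1.000000.
Step 5: alpha = 0.1. fail to reject H0.

tau_b = -0.0667 (C=7, D=8), p = 1.000000, fail to reject H0.


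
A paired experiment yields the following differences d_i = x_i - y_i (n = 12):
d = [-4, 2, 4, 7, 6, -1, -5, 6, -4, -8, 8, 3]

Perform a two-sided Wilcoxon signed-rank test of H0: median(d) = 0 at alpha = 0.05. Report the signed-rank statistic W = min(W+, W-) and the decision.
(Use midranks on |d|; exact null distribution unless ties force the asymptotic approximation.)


Step 1: Drop any zero differences (none here) and take |d_i|.
|d| = [4, 2, 4, 7, 6, 1, 5, 6, 4, 8, 8, 3]
Step 2: Midrank |d_i| (ties get averaged ranks).
ranks: |4|->5, |2|->2, |4|->5, |7|->10, |6|->8.5, |1|->1, |5|->7, |6|->8.5, |4|->5, |8|->11.5, |8|->11.5, |3|->3
Step 3: Attach original signs; sum ranks with positive sign and with negative sign.
W+ = 2 + 5 + 10 + 8.5 + 8.5 + 11.5 + 3 = 48.5
W- = 5 + 1 + 7 + 5 + 11.5 = 29.5
(Check: W+ + W- = 78 should equal n(n+1)/2 = 78.)
Step 4: Test statistic W = min(W+, W-) = 29.5.
Step 5: Ties in |d|, so use the tie-corrected normal approximation.
        E[W] = n(n+1)/4 = 12*13/4 = 39.
        Tie groups: |d|=4 (t=3), |d|=6 (t=2), |d|=8 (t=2); sum(t^3 - t) = 36.
        Var[W] = n(n+1)(2n+1)/24 - sum(t^3-t)/48 = 3900/24 - 36/48 = 161.75.
        z = (W - E[W]) / sqrt(Var[W]) = (29.5 - 39) / 12.7181 = -0.7470.
        Two-sided p = 2*Phi(z) = 0.455083.
Step 6: alpha = 0.05. fail to reject H0.

W+ = 48.5, W- = 29.5, W = min = 29.5, p = 0.455083, fail to reject H0.


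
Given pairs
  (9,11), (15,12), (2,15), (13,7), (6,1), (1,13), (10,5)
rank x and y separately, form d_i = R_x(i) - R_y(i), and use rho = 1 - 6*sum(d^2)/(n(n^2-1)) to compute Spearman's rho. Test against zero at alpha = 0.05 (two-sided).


Step 1: Rank x and y separately (midranks; no ties here).
rank(x): 9->4, 15->7, 2->2, 13->6, 6->3, 1->1, 10->5
rank(y): 11->4, 12->5, 15->7, 7->3, 1->1, 13->6, 5->2
Step 2: d_i = R_x(i) - R_y(i); compute d_i^2.
  (4-4)^2=0, (7-5)^2=4, (2-7)^2=25, (6-3)^2=9, (3-1)^2=4, (1-6)^2=25, (5-2)^2=9
sum(d^2) = 76.
Step 3: rho = 1 - 6*76 / (7*(7^2 - 1)) = 1 - 456/336 = -0.357143.
Step 4: Under H0, t = rho * sqrt((n-2)/(1-rho^2)) = -0.8550 ~ t(5).
Step 5: Two-sided p-value from the t-distribution with 5 df = 0.431611.
Step 6: alpha = 0.05. fail to reject H0.

rho = -0.3571, p = 0.431611, fail to reject H0 at alpha = 0.05.


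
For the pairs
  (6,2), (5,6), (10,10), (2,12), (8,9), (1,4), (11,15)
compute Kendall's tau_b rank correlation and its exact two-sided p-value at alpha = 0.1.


Step 1: Enumerate the 21 unordered pairs (i,j) with i<j and classify each by sign(x_j-x_i) * sign(y_j-y_i).
  (1,2):dx=-1,dy=+4->D; (1,3):dx=+4,dy=+8->C; (1,4):dx=-4,dy=+10->D; (1,5):dx=+2,dy=+7->C
  (1,6):dx=-5,dy=+2->D; (1,7):dx=+5,dy=+13->C; (2,3):dx=+5,dy=+4->C; (2,4):dx=-3,dy=+6->D
  (2,5):dx=+3,dy=+3->C; (2,6):dx=-4,dy=-2->C; (2,7):dx=+6,dy=+9->C; (3,4):dx=-8,dy=+2->D
  (3,5):dx=-2,dy=-1->C; (3,6):dx=-9,dy=-6->C; (3,7):dx=+1,dy=+5->C; (4,5):dx=+6,dy=-3->D
  (4,6):dx=-1,dy=-8->C; (4,7):dx=+9,dy=+3->C; (5,6):dx=-7,dy=-5->C; (5,7):dx=+3,dy=+6->C
  (6,7):dx=+10,dy=+11->C
Step 2: C = 15, D = 6, total pairs = 21.
Step 3: tau = (C - D)/(n(n-1)/2) = (15 - 6)/21 = 0.428571.
Step 4: Exact two-sided p-value (enumerate n! = 5040 permutations of y under H0): p = 0.238889.
Step 5: alpha = 0.1. fail to reject H0.

tau_b = 0.4286 (C=15, D=6), p = 0.238889, fail to reject H0.


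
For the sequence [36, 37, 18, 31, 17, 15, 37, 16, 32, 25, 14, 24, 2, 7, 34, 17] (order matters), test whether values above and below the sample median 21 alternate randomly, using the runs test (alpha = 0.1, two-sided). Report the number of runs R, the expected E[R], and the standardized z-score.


Step 1: Compute median = 21; label A = above, B = below.
Labels in order: AABABBABAABABBAB  (n_A = 8, n_B = 8)
Step 2: Count runs R = 12.
Step 3: Under H0 (random ordering), E[R] = 2*n_A*n_B/(n_A+n_B) + 1 = 2*8*8/16 + 1 = 9.0000.
        Var[R] = 2*n_A*n_B*(2*n_A*n_B - n_A - n_B) / ((n_A+n_B)^2 * (n_A+n_B-1)) = 14336/3840 = 3.7333.
        SD[R] = 1.9322.
Step 4: Continuity-corrected z = (R - 0.5 - E[R]) / SD[R] = (12 - 0.5 - 9.0000) / 1.9322 = 1.2939.
Step 5: Two-sided p-value via normal approximation = 2*(1 - Phi(|z|)) = 0.195709.
Step 6: alpha = 0.1. fail to reject H0.

R = 12, z = 1.2939, p = 0.195709, fail to reject H0.


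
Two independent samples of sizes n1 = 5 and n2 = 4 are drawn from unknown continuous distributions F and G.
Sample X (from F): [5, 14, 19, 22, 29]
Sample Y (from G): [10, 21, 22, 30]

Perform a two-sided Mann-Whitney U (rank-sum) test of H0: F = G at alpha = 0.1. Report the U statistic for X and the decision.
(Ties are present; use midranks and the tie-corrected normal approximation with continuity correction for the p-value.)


Step 1: Combine and sort all 9 observations; assign midranks.
sorted (value, group): (5,X), (10,Y), (14,X), (19,X), (21,Y), (22,X), (22,Y), (29,X), (30,Y)
ranks: 5->1, 10->2, 14->3, 19->4, 21->5, 22->6.5, 22->6.5, 29->8, 30->9
Step 2: Rank sum for X: R1 = 1 + 3 + 4 + 6.5 + 8 = 22.5.
Step 3: U_X = R1 - n1(n1+1)/2 = 22.5 - 5*6/2 = 22.5 - 15 = 7.5.
       U_Y = n1*n2 - U_X = 20 - 7.5 = 12.5.
Step 4: Ties are present, so use the tie-corrected normal approximation (with continuity correction) for the p-value.
Step 5: p-value = 0.622753; compare to alpha = 0.1. fail to reject H0.

U_X = 7.5, p = 0.622753, fail to reject H0 at alpha = 0.1.


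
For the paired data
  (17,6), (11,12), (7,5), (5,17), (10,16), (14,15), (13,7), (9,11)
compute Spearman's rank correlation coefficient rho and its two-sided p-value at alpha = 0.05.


Step 1: Rank x and y separately (midranks; no ties here).
rank(x): 17->8, 11->5, 7->2, 5->1, 10->4, 14->7, 13->6, 9->3
rank(y): 6->2, 12->5, 5->1, 17->8, 16->7, 15->6, 7->3, 11->4
Step 2: d_i = R_x(i) - R_y(i); compute d_i^2.
  (8-2)^2=36, (5-5)^2=0, (2-1)^2=1, (1-8)^2=49, (4-7)^2=9, (7-6)^2=1, (6-3)^2=9, (3-4)^2=1
sum(d^2) = 106.
Step 3: rho = 1 - 6*106 / (8*(8^2 - 1)) = 1 - 636/504 = -0.261905.
Step 4: Under H0, t = rho * sqrt((n-2)/(1-rho^2)) = -0.6647 ~ t(6).
Step 5: Two-sided p-value from the t-distribution with 6 df = 0.530923.
Step 6: alpha = 0.05. fail to reject H0.

rho = -0.2619, p = 0.530923, fail to reject H0 at alpha = 0.05.


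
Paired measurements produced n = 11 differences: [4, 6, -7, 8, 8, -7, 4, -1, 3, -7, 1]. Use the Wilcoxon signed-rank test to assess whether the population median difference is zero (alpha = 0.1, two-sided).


Step 1: Drop any zero differences (none here) and take |d_i|.
|d| = [4, 6, 7, 8, 8, 7, 4, 1, 3, 7, 1]
Step 2: Midrank |d_i| (ties get averaged ranks).
ranks: |4|->4.5, |6|->6, |7|->8, |8|->10.5, |8|->10.5, |7|->8, |4|->4.5, |1|->1.5, |3|->3, |7|->8, |1|->1.5
Step 3: Attach original signs; sum ranks with positive sign and with negative sign.
W+ = 4.5 + 6 + 10.5 + 10.5 + 4.5 + 3 + 1.5 = 40.5
W- = 8 + 8 + 1.5 + 8 = 25.5
(Check: W+ + W- = 66 should equal n(n+1)/2 = 66.)
Step 4: Test statistic W = min(W+, W-) = 25.5.
Step 5: Ties in |d|, so use the tie-corrected normal approximation.
        E[W] = n(n+1)/4 = 11*12/4 = 33.
        Tie groups: |d|=1 (t=2), |d|=4 (t=2), |d|=7 (t=3), |d|=8 (t=2); sum(t^3 - t) = 42.
        Var[W] = n(n+1)(2n+1)/24 - sum(t^3-t)/48 = 3036/24 - 42/48 = 125.625.
        z = (W - E[W]) / sqrt(Var[W]) = (25.5 - 33) / 11.2083 = -0.6691.
        Two-sided p = 2*Phi(z) = 0.503400.
Step 6: alpha = 0.1. fail to reject H0.

W+ = 40.5, W- = 25.5, W = min = 25.5, p = 0.503400, fail to reject H0.


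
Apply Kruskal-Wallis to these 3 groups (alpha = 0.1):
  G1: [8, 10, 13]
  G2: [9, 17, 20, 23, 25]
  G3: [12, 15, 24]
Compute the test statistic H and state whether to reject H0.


Step 1: Combine all N = 11 observations and assign midranks.
sorted (value, group, rank): (8,G1,1), (9,G2,2), (10,G1,3), (12,G3,4), (13,G1,5), (15,G3,6), (17,G2,7), (20,G2,8), (23,G2,9), (24,G3,10), (25,G2,11)
Step 2: Sum ranks within each group.
R_1 = 9 (n_1 = 3)
R_2 = 37 (n_2 = 5)
R_3 = 20 (n_3 = 3)
Step 3: H = 12/(N(N+1)) * sum(R_i^2/n_i) - 3(N+1)
     = 12/(11*12) * (9^2/3 + 37^2/5 + 20^2/3) - 3*12
     = 0.090909 * 434.133 - 36
     = 3.466667.
Step 4: No ties, so H is used without correction.
Step 5: Under H0, H ~ chi^2(2); p-value = 0.176694.
Step 6: alpha = 0.1. fail to reject H0.

H = 3.4667, df = 2, p = 0.176694, fail to reject H0.


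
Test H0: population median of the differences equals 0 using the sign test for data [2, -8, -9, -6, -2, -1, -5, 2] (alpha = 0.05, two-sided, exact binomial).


Step 1: Discard zero differences. Original n = 8; n_eff = number of nonzero differences = 8.
Nonzero differences (with sign): +2, -8, -9, -6, -2, -1, -5, +2
Step 2: Count signs: positive = 2, negative = 6.
Step 3: Under H0: P(positive) = 0.5, so the number of positives S ~ Bin(8, 0.5).
Step 4: Two-sided exact p-value = sum of Bin(8,0.5) probabilities at or below the observed probability = 0.289062.
Step 5: alpha = 0.05. fail to reject H0.

n_eff = 8, pos = 2, neg = 6, p = 0.289062, fail to reject H0.


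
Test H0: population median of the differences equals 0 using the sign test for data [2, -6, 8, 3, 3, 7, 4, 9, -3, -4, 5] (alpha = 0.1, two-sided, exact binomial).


Step 1: Discard zero differences. Original n = 11; n_eff = number of nonzero differences = 11.
Nonzero differences (with sign): +2, -6, +8, +3, +3, +7, +4, +9, -3, -4, +5
Step 2: Count signs: positive = 8, negative = 3.
Step 3: Under H0: P(positive) = 0.5, so the number of positives S ~ Bin(11, 0.5).
Step 4: Two-sided exact p-value = sum of Bin(11,0.5) probabilities at or below the observed probability = 0.226562.
Step 5: alpha = 0.1. fail to reject H0.

n_eff = 11, pos = 8, neg = 3, p = 0.226562, fail to reject H0.


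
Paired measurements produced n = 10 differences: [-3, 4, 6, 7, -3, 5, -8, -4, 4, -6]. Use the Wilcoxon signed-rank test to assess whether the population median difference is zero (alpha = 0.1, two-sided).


Step 1: Drop any zero differences (none here) and take |d_i|.
|d| = [3, 4, 6, 7, 3, 5, 8, 4, 4, 6]
Step 2: Midrank |d_i| (ties get averaged ranks).
ranks: |3|->1.5, |4|->4, |6|->7.5, |7|->9, |3|->1.5, |5|->6, |8|->10, |4|->4, |4|->4, |6|->7.5
Step 3: Attach original signs; sum ranks with positive sign and with negative sign.
W+ = 4 + 7.5 + 9 + 6 + 4 = 30.5
W- = 1.5 + 1.5 + 10 + 4 + 7.5 = 24.5
(Check: W+ + W- = 55 should equal n(n+1)/2 = 55.)
Step 4: Test statistic W = min(W+, W-) = 24.5.
Step 5: Ties in |d|, so use the tie-corrected normal approximation.
        E[W] = n(n+1)/4 = 10*11/4 = 27.5.
        Tie groups: |d|=3 (t=2), |d|=4 (t=3), |d|=6 (t=2); sum(t^3 - t) = 36.
        Var[W] = n(n+1)(2n+1)/24 - sum(t^3-t)/48 = 2310/24 - 36/48 = 95.5.
        z = (W - E[W]) / sqrt(Var[W]) = (24.5 - 27.5) / 9.7724 = -0.3070.
        Two-sided p = 2*Phi(z) = 0.758853.
Step 6: alpha = 0.1. fail to reject H0.

W+ = 30.5, W- = 24.5, W = min = 24.5, p = 0.758853, fail to reject H0.


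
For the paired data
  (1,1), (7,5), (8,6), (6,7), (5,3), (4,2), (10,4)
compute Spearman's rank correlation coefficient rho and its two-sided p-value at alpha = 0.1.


Step 1: Rank x and y separately (midranks; no ties here).
rank(x): 1->1, 7->5, 8->6, 6->4, 5->3, 4->2, 10->7
rank(y): 1->1, 5->5, 6->6, 7->7, 3->3, 2->2, 4->4
Step 2: d_i = R_x(i) - R_y(i); compute d_i^2.
  (1-1)^2=0, (5-5)^2=0, (6-6)^2=0, (4-7)^2=9, (3-3)^2=0, (2-2)^2=0, (7-4)^2=9
sum(d^2) = 18.
Step 3: rho = 1 - 6*18 / (7*(7^2 - 1)) = 1 - 108/336 = 0.678571.
Step 4: Under H0, t = rho * sqrt((n-2)/(1-rho^2)) = 2.0657 ~ t(5).
Step 5: Two-sided p-value from the t-distribution with 5 df = 0.093750.
Step 6: alpha = 0.1. reject H0.

rho = 0.6786, p = 0.093750, reject H0 at alpha = 0.1.


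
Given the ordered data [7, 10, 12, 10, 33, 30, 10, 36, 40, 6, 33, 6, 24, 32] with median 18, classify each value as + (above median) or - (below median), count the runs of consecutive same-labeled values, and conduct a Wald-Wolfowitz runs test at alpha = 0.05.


Step 1: Compute median = 18; label A = above, B = below.
Labels in order: BBBBAABAABABAA  (n_A = 7, n_B = 7)
Step 2: Count runs R = 8.
Step 3: Under H0 (random ordering), E[R] = 2*n_A*n_B/(n_A+n_B) + 1 = 2*7*7/14 + 1 = 8.0000.
        Var[R] = 2*n_A*n_B*(2*n_A*n_B - n_A - n_B) / ((n_A+n_B)^2 * (n_A+n_B-1)) = 8232/2548 = 3.2308.
        SD[R] = 1.7974.
Step 4: R = E[R], so z = 0 with no continuity correction.
Step 5: Two-sided p-value via normal approximation = 2*(1 - Phi(|z|)) = 1.000000.
Step 6: alpha = 0.05. fail to reject H0.

R = 8, z = 0.0000, p = 1.000000, fail to reject H0.


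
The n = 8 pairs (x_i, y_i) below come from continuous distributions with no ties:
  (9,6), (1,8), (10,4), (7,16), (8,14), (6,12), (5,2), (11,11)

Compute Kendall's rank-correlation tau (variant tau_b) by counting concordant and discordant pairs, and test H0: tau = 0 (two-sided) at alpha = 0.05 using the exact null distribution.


Step 1: Enumerate the 28 unordered pairs (i,j) with i<j and classify each by sign(x_j-x_i) * sign(y_j-y_i).
  (1,2):dx=-8,dy=+2->D; (1,3):dx=+1,dy=-2->D; (1,4):dx=-2,dy=+10->D; (1,5):dx=-1,dy=+8->D
  (1,6):dx=-3,dy=+6->D; (1,7):dx=-4,dy=-4->C; (1,8):dx=+2,dy=+5->C; (2,3):dx=+9,dy=-4->D
  (2,4):dx=+6,dy=+8->C; (2,5):dx=+7,dy=+6->C; (2,6):dx=+5,dy=+4->C; (2,7):dx=+4,dy=-6->D
  (2,8):dx=+10,dy=+3->C; (3,4):dx=-3,dy=+12->D; (3,5):dx=-2,dy=+10->D; (3,6):dx=-4,dy=+8->D
  (3,7):dx=-5,dy=-2->C; (3,8):dx=+1,dy=+7->C; (4,5):dx=+1,dy=-2->D; (4,6):dx=-1,dy=-4->C
  (4,7):dx=-2,dy=-14->C; (4,8):dx=+4,dy=-5->D; (5,6):dx=-2,dy=-2->C; (5,7):dx=-3,dy=-12->C
  (5,8):dx=+3,dy=-3->D; (6,7):dx=-1,dy=-10->C; (6,8):dx=+5,dy=-1->D; (7,8):dx=+6,dy=+9->C
Step 2: C = 14, D = 14, total pairs = 28.
Step 3: tau = (C - D)/(n(n-1)/2) = (14 - 14)/28 = 0.000000.
Step 4: Exact two-sided p-value (enumerate n! = 40320 permutations of y under H0): p = 1.000000.
Step 5: alpha = 0.05. fail to reject H0.

tau_b = 0.0000 (C=14, D=14), p = 1.000000, fail to reject H0.


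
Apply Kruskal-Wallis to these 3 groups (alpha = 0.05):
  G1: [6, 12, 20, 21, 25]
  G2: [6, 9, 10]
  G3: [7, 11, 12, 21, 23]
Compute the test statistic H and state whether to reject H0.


Step 1: Combine all N = 13 observations and assign midranks.
sorted (value, group, rank): (6,G1,1.5), (6,G2,1.5), (7,G3,3), (9,G2,4), (10,G2,5), (11,G3,6), (12,G1,7.5), (12,G3,7.5), (20,G1,9), (21,G1,10.5), (21,G3,10.5), (23,G3,12), (25,G1,13)
Step 2: Sum ranks within each group.
R_1 = 41.5 (n_1 = 5)
R_2 = 10.5 (n_2 = 3)
R_3 = 39 (n_3 = 5)
Step 3: H = 12/(N(N+1)) * sum(R_i^2/n_i) - 3(N+1)
     = 12/(13*14) * (41.5^2/5 + 10.5^2/3 + 39^2/5) - 3*14
     = 0.065934 * 685.4 - 42
     = 3.191209.
Step 4: Ties present; correction factor C = 1 - 18/(13^3 - 13) = 0.991758. Corrected H = 3.191209 / 0.991758 = 3.217729.
Step 5: Under H0, H ~ chi^2(2); p-value = 0.200115.
Step 6: alpha = 0.05. fail to reject H0.

H = 3.2177, df = 2, p = 0.200115, fail to reject H0.


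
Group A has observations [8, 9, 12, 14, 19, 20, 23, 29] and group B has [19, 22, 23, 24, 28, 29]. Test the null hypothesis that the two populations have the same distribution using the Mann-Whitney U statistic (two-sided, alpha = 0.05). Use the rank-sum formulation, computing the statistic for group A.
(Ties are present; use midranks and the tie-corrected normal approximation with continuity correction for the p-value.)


Step 1: Combine and sort all 14 observations; assign midranks.
sorted (value, group): (8,X), (9,X), (12,X), (14,X), (19,X), (19,Y), (20,X), (22,Y), (23,X), (23,Y), (24,Y), (28,Y), (29,X), (29,Y)
ranks: 8->1, 9->2, 12->3, 14->4, 19->5.5, 19->5.5, 20->7, 22->8, 23->9.5, 23->9.5, 24->11, 28->12, 29->13.5, 29->13.5
Step 2: Rank sum for X: R1 = 1 + 2 + 3 + 4 + 5.5 + 7 + 9.5 + 13.5 = 45.5.
Step 3: U_X = R1 - n1(n1+1)/2 = 45.5 - 8*9/2 = 45.5 - 36 = 9.5.
       U_Y = n1*n2 - U_X = 48 - 9.5 = 38.5.
Step 4: Ties are present, so use the tie-corrected normal approximation (with continuity correction) for the p-value.
Step 5: p-value = 0.069773; compare to alpha = 0.05. fail to reject H0.

U_X = 9.5, p = 0.069773, fail to reject H0 at alpha = 0.05.


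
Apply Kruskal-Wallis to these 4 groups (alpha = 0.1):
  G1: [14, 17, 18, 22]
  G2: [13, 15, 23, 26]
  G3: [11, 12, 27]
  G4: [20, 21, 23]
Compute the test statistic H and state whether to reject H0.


Step 1: Combine all N = 14 observations and assign midranks.
sorted (value, group, rank): (11,G3,1), (12,G3,2), (13,G2,3), (14,G1,4), (15,G2,5), (17,G1,6), (18,G1,7), (20,G4,8), (21,G4,9), (22,G1,10), (23,G2,11.5), (23,G4,11.5), (26,G2,13), (27,G3,14)
Step 2: Sum ranks within each group.
R_1 = 27 (n_1 = 4)
R_2 = 32.5 (n_2 = 4)
R_3 = 17 (n_3 = 3)
R_4 = 28.5 (n_4 = 3)
Step 3: H = 12/(N(N+1)) * sum(R_i^2/n_i) - 3(N+1)
     = 12/(14*15) * (27^2/4 + 32.5^2/4 + 17^2/3 + 28.5^2/3) - 3*15
     = 0.057143 * 813.396 - 45
     = 1.479762.
Step 4: Ties present; correction factor C = 1 - 6/(14^3 - 14) = 0.997802. Corrected H = 1.479762 / 0.997802 = 1.483021.
Step 5: Under H0, H ~ chi^2(3); p-value = 0.686195.
Step 6: alpha = 0.1. fail to reject H0.

H = 1.4830, df = 3, p = 0.686195, fail to reject H0.


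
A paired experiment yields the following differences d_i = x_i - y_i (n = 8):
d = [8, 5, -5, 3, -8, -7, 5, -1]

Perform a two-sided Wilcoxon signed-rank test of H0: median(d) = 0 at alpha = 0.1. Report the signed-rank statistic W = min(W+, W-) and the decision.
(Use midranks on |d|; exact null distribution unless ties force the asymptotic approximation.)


Step 1: Drop any zero differences (none here) and take |d_i|.
|d| = [8, 5, 5, 3, 8, 7, 5, 1]
Step 2: Midrank |d_i| (ties get averaged ranks).
ranks: |8|->7.5, |5|->4, |5|->4, |3|->2, |8|->7.5, |7|->6, |5|->4, |1|->1
Step 3: Attach original signs; sum ranks with positive sign and with negative sign.
W+ = 7.5 + 4 + 2 + 4 = 17.5
W- = 4 + 7.5 + 6 + 1 = 18.5
(Check: W+ + W- = 36 should equal n(n+1)/2 = 36.)
Step 4: Test statistic W = min(W+, W-) = 17.5.
Step 5: Ties in |d|, so use the tie-corrected normal approximation.
        E[W] = n(n+1)/4 = 8*9/4 = 18.
        Tie groups: |d|=5 (t=3), |d|=8 (t=2); sum(t^3 - t) = 30.
        Var[W] = n(n+1)(2n+1)/24 - sum(t^3-t)/48 = 1224/24 - 30/48 = 50.375.
        z = (W - E[W]) / sqrt(Var[W]) = (17.5 - 18) / 7.0975 = -0.0704.
        Two-sided p = 2*Phi(z) = 0.943838.
Step 6: alpha = 0.1. fail to reject H0.

W+ = 17.5, W- = 18.5, W = min = 17.5, p = 0.943838, fail to reject H0.


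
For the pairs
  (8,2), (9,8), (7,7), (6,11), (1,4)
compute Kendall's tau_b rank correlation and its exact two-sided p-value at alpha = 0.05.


Step 1: Enumerate the 10 unordered pairs (i,j) with i<j and classify each by sign(x_j-x_i) * sign(y_j-y_i).
  (1,2):dx=+1,dy=+6->C; (1,3):dx=-1,dy=+5->D; (1,4):dx=-2,dy=+9->D; (1,5):dx=-7,dy=+2->D
  (2,3):dx=-2,dy=-1->C; (2,4):dx=-3,dy=+3->D; (2,5):dx=-8,dy=-4->C; (3,4):dx=-1,dy=+4->D
  (3,5):dx=-6,dy=-3->C; (4,5):dx=-5,dy=-7->C
Step 2: C = 5, D = 5, total pairs = 10.
Step 3: tau = (C - D)/(n(n-1)/2) = (5 - 5)/10 = 0.000000.
Step 4: Exact two-sided p-value (enumerate n! = 120 permutations of y under H0): p = 1.000000.
Step 5: alpha = 0.05. fail to reject H0.

tau_b = 0.0000 (C=5, D=5), p = 1.000000, fail to reject H0.


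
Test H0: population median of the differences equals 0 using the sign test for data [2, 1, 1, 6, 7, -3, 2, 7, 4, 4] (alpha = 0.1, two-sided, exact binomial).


Step 1: Discard zero differences. Original n = 10; n_eff = number of nonzero differences = 10.
Nonzero differences (with sign): +2, +1, +1, +6, +7, -3, +2, +7, +4, +4
Step 2: Count signs: positive = 9, negative = 1.
Step 3: Under H0: P(positive) = 0.5, so the number of positives S ~ Bin(10, 0.5).
Step 4: Two-sided exact p-value = sum of Bin(10,0.5) probabilities at or below the observed probability = 0.021484.
Step 5: alpha = 0.1. reject H0.

n_eff = 10, pos = 9, neg = 1, p = 0.021484, reject H0.


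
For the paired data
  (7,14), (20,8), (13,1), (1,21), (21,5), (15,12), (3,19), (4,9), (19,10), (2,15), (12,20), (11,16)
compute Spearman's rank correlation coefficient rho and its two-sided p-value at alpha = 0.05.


Step 1: Rank x and y separately (midranks; no ties here).
rank(x): 7->5, 20->11, 13->8, 1->1, 21->12, 15->9, 3->3, 4->4, 19->10, 2->2, 12->7, 11->6
rank(y): 14->7, 8->3, 1->1, 21->12, 5->2, 12->6, 19->10, 9->4, 10->5, 15->8, 20->11, 16->9
Step 2: d_i = R_x(i) - R_y(i); compute d_i^2.
  (5-7)^2=4, (11-3)^2=64, (8-1)^2=49, (1-12)^2=121, (12-2)^2=100, (9-6)^2=9, (3-10)^2=49, (4-4)^2=0, (10-5)^2=25, (2-8)^2=36, (7-11)^2=16, (6-9)^2=9
sum(d^2) = 482.
Step 3: rho = 1 - 6*482 / (12*(12^2 - 1)) = 1 - 2892/1716 = -0.685315.
Step 4: Under H0, t = rho * sqrt((n-2)/(1-rho^2)) = -2.9759 ~ t(10).
Step 5: Two-sided p-value from the t-distribution with 10 df = 0.013906.
Step 6: alpha = 0.05. reject H0.

rho = -0.6853, p = 0.013906, reject H0 at alpha = 0.05.


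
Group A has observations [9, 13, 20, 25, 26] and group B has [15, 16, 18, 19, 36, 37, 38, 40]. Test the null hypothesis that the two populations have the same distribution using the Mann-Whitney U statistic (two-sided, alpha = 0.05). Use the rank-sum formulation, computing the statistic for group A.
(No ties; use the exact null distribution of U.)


Step 1: Combine and sort all 13 observations; assign midranks.
sorted (value, group): (9,X), (13,X), (15,Y), (16,Y), (18,Y), (19,Y), (20,X), (25,X), (26,X), (36,Y), (37,Y), (38,Y), (40,Y)
ranks: 9->1, 13->2, 15->3, 16->4, 18->5, 19->6, 20->7, 25->8, 26->9, 36->10, 37->11, 38->12, 40->13
Step 2: Rank sum for X: R1 = 1 + 2 + 7 + 8 + 9 = 27.
Step 3: U_X = R1 - n1(n1+1)/2 = 27 - 5*6/2 = 27 - 15 = 12.
       U_Y = n1*n2 - U_X = 40 - 12 = 28.
Step 4: No ties, so the exact null distribution of U (based on enumerating the C(13,5) = 1287 equally likely rank assignments) gives the two-sided p-value.
Step 5: p-value = 0.284382; compare to alpha = 0.05. fail to reject H0.

U_X = 12, p = 0.284382, fail to reject H0 at alpha = 0.05.


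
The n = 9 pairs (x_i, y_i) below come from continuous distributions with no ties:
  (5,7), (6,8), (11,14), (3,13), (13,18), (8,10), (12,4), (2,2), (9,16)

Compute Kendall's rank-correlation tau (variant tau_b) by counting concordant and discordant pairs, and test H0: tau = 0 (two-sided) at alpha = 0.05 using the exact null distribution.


Step 1: Enumerate the 36 unordered pairs (i,j) with i<j and classify each by sign(x_j-x_i) * sign(y_j-y_i).
  (1,2):dx=+1,dy=+1->C; (1,3):dx=+6,dy=+7->C; (1,4):dx=-2,dy=+6->D; (1,5):dx=+8,dy=+11->C
  (1,6):dx=+3,dy=+3->C; (1,7):dx=+7,dy=-3->D; (1,8):dx=-3,dy=-5->C; (1,9):dx=+4,dy=+9->C
  (2,3):dx=+5,dy=+6->C; (2,4):dx=-3,dy=+5->D; (2,5):dx=+7,dy=+10->C; (2,6):dx=+2,dy=+2->C
  (2,7):dx=+6,dy=-4->D; (2,8):dx=-4,dy=-6->C; (2,9):dx=+3,dy=+8->C; (3,4):dx=-8,dy=-1->C
  (3,5):dx=+2,dy=+4->C; (3,6):dx=-3,dy=-4->C; (3,7):dx=+1,dy=-10->D; (3,8):dx=-9,dy=-12->C
  (3,9):dx=-2,dy=+2->D; (4,5):dx=+10,dy=+5->C; (4,6):dx=+5,dy=-3->D; (4,7):dx=+9,dy=-9->D
  (4,8):dx=-1,dy=-11->C; (4,9):dx=+6,dy=+3->C; (5,6):dx=-5,dy=-8->C; (5,7):dx=-1,dy=-14->C
  (5,8):dx=-11,dy=-16->C; (5,9):dx=-4,dy=-2->C; (6,7):dx=+4,dy=-6->D; (6,8):dx=-6,dy=-8->C
  (6,9):dx=+1,dy=+6->C; (7,8):dx=-10,dy=-2->C; (7,9):dx=-3,dy=+12->D; (8,9):dx=+7,dy=+14->C
Step 2: C = 26, D = 10, total pairs = 36.
Step 3: tau = (C - D)/(n(n-1)/2) = (26 - 10)/36 = 0.444444.
Step 4: Exact two-sided p-value (enumerate n! = 362880 permutations of y under H0): p = 0.119439.
Step 5: alpha = 0.05. fail to reject H0.

tau_b = 0.4444 (C=26, D=10), p = 0.119439, fail to reject H0.
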